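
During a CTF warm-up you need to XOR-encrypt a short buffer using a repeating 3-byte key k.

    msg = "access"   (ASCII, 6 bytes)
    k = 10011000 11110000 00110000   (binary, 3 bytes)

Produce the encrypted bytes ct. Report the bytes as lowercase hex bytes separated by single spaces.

f9 93 53 fd 83 43

The 3-byte key repeats, so the effective keystream is 98 f0 30 98 f0 30.
byte 0: 61 ⊕ 98 = f9
byte 1: 63 ⊕ f0 = 93
byte 2: 63 ⊕ 30 = 53
byte 3: 65 ⊕ 98 = fd
byte 4: 73 ⊕ f0 = 83
byte 5: 73 ⊕ 30 = 43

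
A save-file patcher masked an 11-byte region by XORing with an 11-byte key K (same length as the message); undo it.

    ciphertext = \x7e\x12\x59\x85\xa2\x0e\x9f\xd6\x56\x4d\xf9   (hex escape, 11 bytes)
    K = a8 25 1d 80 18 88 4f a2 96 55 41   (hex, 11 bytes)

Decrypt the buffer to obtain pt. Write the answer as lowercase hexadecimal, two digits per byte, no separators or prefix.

d6374405ba86d074c018b8

XOR is its own inverse, so applying the key byte-wise gives the result directly.
7e XOR a8 = d6
12 XOR 25 = 37
59 XOR 1d = 44
85 XOR 80 = 05
a2 XOR 18 = ba
0e XOR 88 = 86
9f XOR 4f = d0
d6 XOR a2 = 74
56 XOR 96 = c0
4d XOR 55 = 18
f9 XOR 41 = b8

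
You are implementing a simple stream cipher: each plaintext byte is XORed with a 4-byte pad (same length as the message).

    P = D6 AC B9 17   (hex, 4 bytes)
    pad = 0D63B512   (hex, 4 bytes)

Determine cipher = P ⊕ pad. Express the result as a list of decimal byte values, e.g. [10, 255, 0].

d6 ⊕ 0d = db
ac ⊕ 63 = cf
b9 ⊕ b5 = 0c
17 ⊕ 12 = 05

[219, 207, 12, 5]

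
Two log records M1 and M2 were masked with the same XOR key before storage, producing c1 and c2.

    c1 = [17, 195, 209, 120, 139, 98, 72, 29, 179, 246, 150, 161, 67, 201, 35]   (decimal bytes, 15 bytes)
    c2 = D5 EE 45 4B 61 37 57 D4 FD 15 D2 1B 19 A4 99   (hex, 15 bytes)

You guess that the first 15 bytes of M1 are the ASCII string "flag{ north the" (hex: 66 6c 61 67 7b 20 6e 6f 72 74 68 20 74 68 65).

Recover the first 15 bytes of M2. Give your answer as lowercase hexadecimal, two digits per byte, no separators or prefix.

First, c1 ⊕ c2 = (M1 ⊕ K) ⊕ (M2 ⊕ K) = M1 ⊕ M2, so the key drops out. Then M2 = (M1 ⊕ M2) ⊕ M1 over the first 15 bytes.
byte 0: (11 xor d5) xor 66 = c4 xor 66 = a2
byte 1: (c3 xor ee) xor 6c = 2d xor 6c = 41
byte 2: (d1 xor 45) xor 61 = 94 xor 61 = f5
byte 3: (78 xor 4b) xor 67 = 33 xor 67 = 54
byte 4: (8b xor 61) xor 7b = ea xor 7b = 91
byte 5: (62 xor 37) xor 20 = 55 xor 20 = 75
byte 6: (48 xor 57) xor 6e = 1f xor 6e = 71
byte 7: (1d xor d4) xor 6f = c9 xor 6f = a6
byte 8: (b3 xor fd) xor 72 = 4e xor 72 = 3c
byte 9: (f6 xor 15) xor 74 = e3 xor 74 = 97
byte 10: (96 xor d2) xor 68 = 44 xor 68 = 2c
byte 11: (a1 xor 1b) xor 20 = ba xor 20 = 9a
byte 12: (43 xor 19) xor 74 = 5a xor 74 = 2e
byte 13: (c9 xor a4) xor 68 = 6d xor 68 = 05
byte 14: (23 xor 99) xor 65 = ba xor 65 = df

a241f554917571a63c972c9a2e05df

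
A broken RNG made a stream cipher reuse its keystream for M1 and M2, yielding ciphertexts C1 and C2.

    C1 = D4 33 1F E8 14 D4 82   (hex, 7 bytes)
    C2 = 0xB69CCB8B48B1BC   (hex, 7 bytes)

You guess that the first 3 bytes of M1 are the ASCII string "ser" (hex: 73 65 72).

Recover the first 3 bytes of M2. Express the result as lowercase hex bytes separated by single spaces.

First, C1 ⊕ C2 = (M1 ⊕ K) ⊕ (M2 ⊕ K) = M1 ⊕ M2, so the key drops out. Then M2 = (M1 ⊕ M2) ⊕ M1 over the first 3 bytes.
byte 0: (d4 ⊕ b6) ⊕ 73 = 62 ⊕ 73 = 11
byte 1: (33 ⊕ 9c) ⊕ 65 = af ⊕ 65 = ca
byte 2: (1f ⊕ cb) ⊕ 72 = d4 ⊕ 72 = a6

11 ca a6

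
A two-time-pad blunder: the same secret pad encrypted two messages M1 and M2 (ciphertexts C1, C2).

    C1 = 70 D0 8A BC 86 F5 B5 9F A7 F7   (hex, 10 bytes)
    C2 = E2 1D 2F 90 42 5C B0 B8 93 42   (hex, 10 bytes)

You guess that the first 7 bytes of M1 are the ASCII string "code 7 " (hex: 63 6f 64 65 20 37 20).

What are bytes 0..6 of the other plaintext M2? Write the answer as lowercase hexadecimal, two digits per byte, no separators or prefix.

f1a2c149e49e25

First, C1 ⊕ C2 = (M1 ⊕ K) ⊕ (M2 ⊕ K) = M1 ⊕ M2, so the key drops out. Then M2 = (M1 ⊕ M2) ⊕ M1 over the first 7 bytes.
byte 0: (70 ⊕ e2) ⊕ 63 = 92 ⊕ 63 = f1
byte 1: (d0 ⊕ 1d) ⊕ 6f = cd ⊕ 6f = a2
byte 2: (8a ⊕ 2f) ⊕ 64 = a5 ⊕ 64 = c1
byte 3: (bc ⊕ 90) ⊕ 65 = 2c ⊕ 65 = 49
byte 4: (86 ⊕ 42) ⊕ 20 = c4 ⊕ 20 = e4
byte 5: (f5 ⊕ 5c) ⊕ 37 = a9 ⊕ 37 = 9e
byte 6: (b5 ⊕ b0) ⊕ 20 = 05 ⊕ 20 = 25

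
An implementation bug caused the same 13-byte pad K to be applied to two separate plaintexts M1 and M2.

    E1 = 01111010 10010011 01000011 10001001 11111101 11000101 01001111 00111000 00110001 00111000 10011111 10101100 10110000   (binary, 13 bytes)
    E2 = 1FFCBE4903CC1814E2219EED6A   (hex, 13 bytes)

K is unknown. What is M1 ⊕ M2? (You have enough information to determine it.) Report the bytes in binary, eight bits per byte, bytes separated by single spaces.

E1 ⊕ E2 = (M1 ⊕ K) ⊕ (M2 ⊕ K) = M1 ⊕ M2 — the shared key cancels under XOR.
byte 0: 7a ⊕ 1f = 65
byte 1: 93 ⊕ fc = 6f
byte 2: 43 ⊕ be = fd
byte 3: 89 ⊕ 49 = c0
byte 4: fd ⊕ 03 = fe
byte 5: c5 ⊕ cc = 09
byte 6: 4f ⊕ 18 = 57
byte 7: 38 ⊕ 14 = 2c
byte 8: 31 ⊕ e2 = d3
byte 9: 38 ⊕ 21 = 19
byte 10: 9f ⊕ 9e = 01
byte 11: ac ⊕ ed = 41
byte 12: b0 ⊕ 6a = da

01100101 01101111 11111101 11000000 11111110 00001001 01010111 00101100 11010011 00011001 00000001 01000001 11011010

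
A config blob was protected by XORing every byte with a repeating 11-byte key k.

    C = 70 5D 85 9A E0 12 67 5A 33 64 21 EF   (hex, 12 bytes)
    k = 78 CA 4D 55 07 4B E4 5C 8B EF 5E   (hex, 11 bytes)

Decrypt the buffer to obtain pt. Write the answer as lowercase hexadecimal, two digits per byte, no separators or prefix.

The 11-byte key repeats, so the effective keystream is 78 ca 4d 55 07 4b e4 5c 8b ef 5e 78.
byte 0: 112 ^ 120 =   8
byte 1:  93 ^ 202 = 151
byte 2: 133 ^  77 = 200
byte 3: 154 ^  85 = 207
byte 4: 224 ^   7 = 231
byte 5:  18 ^  75 =  89
byte 6: 103 ^ 228 = 131
byte 7:  90 ^  92 =   6
byte 8:  51 ^ 139 = 184
byte 9: 100 ^ 239 = 139
byte 10:  33 ^  94 = 127
byte 11: 239 ^ 120 = 151

0897c8cfe7598306b88b7f97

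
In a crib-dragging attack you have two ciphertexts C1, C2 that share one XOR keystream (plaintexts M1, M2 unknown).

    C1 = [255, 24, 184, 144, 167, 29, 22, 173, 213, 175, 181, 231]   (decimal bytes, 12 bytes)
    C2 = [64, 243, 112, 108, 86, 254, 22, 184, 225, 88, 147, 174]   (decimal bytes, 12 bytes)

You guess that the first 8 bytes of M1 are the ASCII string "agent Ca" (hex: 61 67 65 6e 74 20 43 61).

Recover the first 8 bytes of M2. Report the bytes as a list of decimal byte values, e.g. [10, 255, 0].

[222, 140, 173, 146, 133, 195, 67, 116]

First, C1 ⊕ C2 = (M1 ⊕ K) ⊕ (M2 ⊕ K) = M1 ⊕ M2, so the key drops out. Then M2 = (M1 ⊕ M2) ⊕ M1 over the first 8 bytes.
byte 0: (ff ⊕ 40) ⊕ 61 = bf ⊕ 61 = de
byte 1: (18 ⊕ f3) ⊕ 67 = eb ⊕ 67 = 8c
byte 2: (b8 ⊕ 70) ⊕ 65 = c8 ⊕ 65 = ad
byte 3: (90 ⊕ 6c) ⊕ 6e = fc ⊕ 6e = 92
byte 4: (a7 ⊕ 56) ⊕ 74 = f1 ⊕ 74 = 85
byte 5: (1d ⊕ fe) ⊕ 20 = e3 ⊕ 20 = c3
byte 6: (16 ⊕ 16) ⊕ 43 = 00 ⊕ 43 = 43
byte 7: (ad ⊕ b8) ⊕ 61 = 15 ⊕ 61 = 74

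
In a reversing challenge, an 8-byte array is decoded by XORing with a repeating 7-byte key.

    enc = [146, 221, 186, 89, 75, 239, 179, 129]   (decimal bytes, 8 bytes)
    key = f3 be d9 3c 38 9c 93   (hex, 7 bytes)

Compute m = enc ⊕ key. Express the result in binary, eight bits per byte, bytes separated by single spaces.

The 7-byte key repeats, so the effective keystream is f3 be d9 3c 38 9c 93 f3.
byte 0: 92 xor f3 = 61
byte 1: dd xor be = 63
byte 2: ba xor d9 = 63
byte 3: 59 xor 3c = 65
byte 4: 4b xor 38 = 73
byte 5: ef xor 9c = 73
byte 6: b3 xor 93 = 20
byte 7: 81 xor f3 = 72

01100001 01100011 01100011 01100101 01110011 01110011 00100000 01110010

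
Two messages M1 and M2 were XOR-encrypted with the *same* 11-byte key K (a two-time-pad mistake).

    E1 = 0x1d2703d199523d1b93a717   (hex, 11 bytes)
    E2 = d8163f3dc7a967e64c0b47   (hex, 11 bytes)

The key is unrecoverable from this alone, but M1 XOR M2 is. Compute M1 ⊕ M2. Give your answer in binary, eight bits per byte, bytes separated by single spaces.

11000101 00110001 00111100 11101100 01011110 11111011 01011010 11111101 11011111 10101100 01010000

E1 ⊕ E2 = (M1 ⊕ K) ⊕ (M2 ⊕ K) = M1 ⊕ M2 — the shared key cancels under XOR.
00011101 XOR 11011000 = 11000101
00100111 XOR 00010110 = 00110001
00000011 XOR 00111111 = 00111100
11010001 XOR 00111101 = 11101100
10011001 XOR 11000111 = 01011110
01010010 XOR 10101001 = 11111011
00111101 XOR 01100111 = 01011010
00011011 XOR 11100110 = 11111101
10010011 XOR 01001100 = 11011111
10100111 XOR 00001011 = 10101100
00010111 XOR 01000111 = 01010000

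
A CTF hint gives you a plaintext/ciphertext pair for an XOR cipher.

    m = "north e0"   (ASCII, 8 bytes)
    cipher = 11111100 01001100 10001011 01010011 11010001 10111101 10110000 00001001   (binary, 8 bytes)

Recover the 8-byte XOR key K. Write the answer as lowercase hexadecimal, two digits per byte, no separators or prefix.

Since cipher = m ⊕ K, XORing both sides with m gives K = m ⊕ cipher.
byte 0: 6e xor fc = 92
byte 1: 6f xor 4c = 23
byte 2: 72 xor 8b = f9
byte 3: 74 xor 53 = 27
byte 4: 68 xor d1 = b9
byte 5: 20 xor bd = 9d
byte 6: 65 xor b0 = d5
byte 7: 30 xor 09 = 39

9223f927b99dd539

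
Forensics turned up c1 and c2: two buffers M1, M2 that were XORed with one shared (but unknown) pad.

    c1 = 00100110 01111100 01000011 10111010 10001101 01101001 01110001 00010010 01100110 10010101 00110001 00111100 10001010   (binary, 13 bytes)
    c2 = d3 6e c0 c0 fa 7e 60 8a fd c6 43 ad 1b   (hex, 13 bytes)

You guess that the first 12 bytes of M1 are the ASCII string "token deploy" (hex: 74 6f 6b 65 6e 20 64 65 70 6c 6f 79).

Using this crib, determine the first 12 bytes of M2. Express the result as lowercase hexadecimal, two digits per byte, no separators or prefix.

817de81f193775fdeb3f1de8

First, c1 ⊕ c2 = (M1 ⊕ K) ⊕ (M2 ⊕ K) = M1 ⊕ M2, so the key drops out. Then M2 = (M1 ⊕ M2) ⊕ M1 over the first 12 bytes.
byte 0: (26 ⊕ d3) ⊕ 74 = f5 ⊕ 74 = 81
byte 1: (7c ⊕ 6e) ⊕ 6f = 12 ⊕ 6f = 7d
byte 2: (43 ⊕ c0) ⊕ 6b = 83 ⊕ 6b = e8
byte 3: (ba ⊕ c0) ⊕ 65 = 7a ⊕ 65 = 1f
byte 4: (8d ⊕ fa) ⊕ 6e = 77 ⊕ 6e = 19
byte 5: (69 ⊕ 7e) ⊕ 20 = 17 ⊕ 20 = 37
byte 6: (71 ⊕ 60) ⊕ 64 = 11 ⊕ 64 = 75
byte 7: (12 ⊕ 8a) ⊕ 65 = 98 ⊕ 65 = fd
byte 8: (66 ⊕ fd) ⊕ 70 = 9b ⊕ 70 = eb
byte 9: (95 ⊕ c6) ⊕ 6c = 53 ⊕ 6c = 3f
byte 10: (31 ⊕ 43) ⊕ 6f = 72 ⊕ 6f = 1d
byte 11: (3c ⊕ ad) ⊕ 79 = 91 ⊕ 79 = e8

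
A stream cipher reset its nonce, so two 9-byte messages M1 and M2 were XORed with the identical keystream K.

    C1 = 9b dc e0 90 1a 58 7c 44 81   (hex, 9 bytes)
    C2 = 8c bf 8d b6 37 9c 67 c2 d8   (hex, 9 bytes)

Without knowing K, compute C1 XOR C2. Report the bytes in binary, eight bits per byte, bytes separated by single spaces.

00010111 01100011 01101101 00100110 00101101 11000100 00011011 10000110 01011001

C1 ⊕ C2 = (M1 ⊕ K) ⊕ (M2 ⊕ K) = M1 ⊕ M2 — the shared key cancels under XOR.
9b ⊕ 8c = 17
dc ⊕ bf = 63
e0 ⊕ 8d = 6d
90 ⊕ b6 = 26
1a ⊕ 37 = 2d
58 ⊕ 9c = c4
7c ⊕ 67 = 1b
44 ⊕ c2 = 86
81 ⊕ d8 = 59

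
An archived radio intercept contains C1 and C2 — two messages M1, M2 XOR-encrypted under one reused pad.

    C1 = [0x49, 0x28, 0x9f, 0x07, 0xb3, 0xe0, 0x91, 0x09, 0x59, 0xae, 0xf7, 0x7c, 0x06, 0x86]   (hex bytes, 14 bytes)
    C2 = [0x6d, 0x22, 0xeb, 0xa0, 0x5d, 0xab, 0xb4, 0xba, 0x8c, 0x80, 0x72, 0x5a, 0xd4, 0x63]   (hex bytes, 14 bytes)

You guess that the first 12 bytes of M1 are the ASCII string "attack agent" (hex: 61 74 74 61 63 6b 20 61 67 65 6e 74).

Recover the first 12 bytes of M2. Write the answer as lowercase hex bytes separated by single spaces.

45 7e 00 c6 8d 20 05 d2 b2 4b eb 52

First, C1 ⊕ C2 = (M1 ⊕ K) ⊕ (M2 ⊕ K) = M1 ⊕ M2, so the key drops out. Then M2 = (M1 ⊕ M2) ⊕ M1 over the first 12 bytes.
byte 0: (49 ^ 6d) ^ 61 = 24 ^ 61 = 45
byte 1: (28 ^ 22) ^ 74 = 0a ^ 74 = 7e
byte 2: (9f ^ eb) ^ 74 = 74 ^ 74 = 00
byte 3: (07 ^ a0) ^ 61 = a7 ^ 61 = c6
byte 4: (b3 ^ 5d) ^ 63 = ee ^ 63 = 8d
byte 5: (e0 ^ ab) ^ 6b = 4b ^ 6b = 20
byte 6: (91 ^ b4) ^ 20 = 25 ^ 20 = 05
byte 7: (09 ^ ba) ^ 61 = b3 ^ 61 = d2
byte 8: (59 ^ 8c) ^ 67 = d5 ^ 67 = b2
byte 9: (ae ^ 80) ^ 65 = 2e ^ 65 = 4b
byte 10: (f7 ^ 72) ^ 6e = 85 ^ 6e = eb
byte 11: (7c ^ 5a) ^ 74 = 26 ^ 74 = 52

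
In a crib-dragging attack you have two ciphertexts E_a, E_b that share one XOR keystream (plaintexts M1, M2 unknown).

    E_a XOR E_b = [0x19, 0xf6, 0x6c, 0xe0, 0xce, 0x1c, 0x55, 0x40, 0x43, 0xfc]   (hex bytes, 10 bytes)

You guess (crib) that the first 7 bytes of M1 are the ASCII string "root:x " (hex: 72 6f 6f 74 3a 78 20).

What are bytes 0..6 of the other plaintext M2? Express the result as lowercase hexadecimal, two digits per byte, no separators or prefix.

6b990394f46475

Since E_a ⊕ E_b = M1 ⊕ M2, XORing with the guessed M1 bytes yields the corresponding M2 bytes: M2 = (E_a ⊕ E_b) ⊕ M1.
byte 0: 19 XOR 72 = 6b
byte 1: f6 XOR 6f = 99
byte 2: 6c XOR 6f = 03
byte 3: e0 XOR 74 = 94
byte 4: ce XOR 3a = f4
byte 5: 1c XOR 78 = 64
byte 6: 55 XOR 20 = 75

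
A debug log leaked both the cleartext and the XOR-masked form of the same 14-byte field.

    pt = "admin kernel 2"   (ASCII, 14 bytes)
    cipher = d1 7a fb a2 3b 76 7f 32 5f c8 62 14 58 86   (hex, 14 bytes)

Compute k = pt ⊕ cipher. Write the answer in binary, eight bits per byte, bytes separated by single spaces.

10110000 00011110 10010110 11001011 01010101 01010110 00010100 01010111 00101101 10100110 00000111 01111000 01111000 10110100

Since cipher = pt ⊕ k, XORing both sides with pt gives k = pt ⊕ cipher.
byte 0: 61 ^ d1 = b0
byte 1: 64 ^ 7a = 1e
byte 2: 6d ^ fb = 96
byte 3: 69 ^ a2 = cb
byte 4: 6e ^ 3b = 55
byte 5: 20 ^ 76 = 56
byte 6: 6b ^ 7f = 14
byte 7: 65 ^ 32 = 57
byte 8: 72 ^ 5f = 2d
byte 9: 6e ^ c8 = a6
byte 10: 65 ^ 62 = 07
byte 11: 6c ^ 14 = 78
byte 12: 20 ^ 58 = 78
byte 13: 32 ^ 86 = b4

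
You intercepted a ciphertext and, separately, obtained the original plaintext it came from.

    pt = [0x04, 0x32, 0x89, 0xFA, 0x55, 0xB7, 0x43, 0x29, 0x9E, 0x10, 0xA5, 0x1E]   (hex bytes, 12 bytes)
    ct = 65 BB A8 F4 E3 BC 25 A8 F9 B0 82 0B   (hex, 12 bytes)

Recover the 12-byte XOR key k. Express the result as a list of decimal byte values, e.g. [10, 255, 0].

Since ct = pt ⊕ k, XORing both sides with pt gives k = pt ⊕ ct.
04 xor 65 = 61
32 xor bb = 89
89 xor a8 = 21
fa xor f4 = 0e
55 xor e3 = b6
b7 xor bc = 0b
43 xor 25 = 66
29 xor a8 = 81
9e xor f9 = 67
10 xor b0 = a0
a5 xor 82 = 27
1e xor 0b = 15

[97, 137, 33, 14, 182, 11, 102, 129, 103, 160, 39, 21]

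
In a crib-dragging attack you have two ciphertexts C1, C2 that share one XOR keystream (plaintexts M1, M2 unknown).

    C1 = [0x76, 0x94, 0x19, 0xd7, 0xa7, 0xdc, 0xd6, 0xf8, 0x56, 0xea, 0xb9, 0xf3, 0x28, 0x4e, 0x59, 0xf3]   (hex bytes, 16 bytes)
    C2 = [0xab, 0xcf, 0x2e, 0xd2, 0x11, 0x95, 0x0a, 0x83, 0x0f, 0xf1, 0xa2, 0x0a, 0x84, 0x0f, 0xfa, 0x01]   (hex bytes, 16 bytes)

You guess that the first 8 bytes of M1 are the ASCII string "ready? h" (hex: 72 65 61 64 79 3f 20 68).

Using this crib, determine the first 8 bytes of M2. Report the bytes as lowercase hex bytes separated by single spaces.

First, C1 ⊕ C2 = (M1 ⊕ K) ⊕ (M2 ⊕ K) = M1 ⊕ M2, so the key drops out. Then M2 = (M1 ⊕ M2) ⊕ M1 over the first 8 bytes.
byte 0: (76 XOR ab) XOR 72 = dd XOR 72 = af
byte 1: (94 XOR cf) XOR 65 = 5b XOR 65 = 3e
byte 2: (19 XOR 2e) XOR 61 = 37 XOR 61 = 56
byte 3: (d7 XOR d2) XOR 64 = 05 XOR 64 = 61
byte 4: (a7 XOR 11) XOR 79 = b6 XOR 79 = cf
byte 5: (dc XOR 95) XOR 3f = 49 XOR 3f = 76
byte 6: (d6 XOR 0a) XOR 20 = dc XOR 20 = fc
byte 7: (f8 XOR 83) XOR 68 = 7b XOR 68 = 13

af 3e 56 61 cf 76 fc 13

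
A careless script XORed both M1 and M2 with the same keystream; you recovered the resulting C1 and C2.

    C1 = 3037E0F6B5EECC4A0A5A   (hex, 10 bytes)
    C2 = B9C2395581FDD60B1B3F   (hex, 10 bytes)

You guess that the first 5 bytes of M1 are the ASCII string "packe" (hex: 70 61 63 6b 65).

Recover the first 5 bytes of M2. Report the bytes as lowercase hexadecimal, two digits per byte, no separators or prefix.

f994bac851

First, C1 ⊕ C2 = (M1 ⊕ K) ⊕ (M2 ⊕ K) = M1 ⊕ M2, so the key drops out. Then M2 = (M1 ⊕ M2) ⊕ M1 over the first 5 bytes.
byte 0: (30 ⊕ b9) ⊕ 70 = 89 ⊕ 70 = f9
byte 1: (37 ⊕ c2) ⊕ 61 = f5 ⊕ 61 = 94
byte 2: (e0 ⊕ 39) ⊕ 63 = d9 ⊕ 63 = ba
byte 3: (f6 ⊕ 55) ⊕ 6b = a3 ⊕ 6b = c8
byte 4: (b5 ⊕ 81) ⊕ 65 = 34 ⊕ 65 = 51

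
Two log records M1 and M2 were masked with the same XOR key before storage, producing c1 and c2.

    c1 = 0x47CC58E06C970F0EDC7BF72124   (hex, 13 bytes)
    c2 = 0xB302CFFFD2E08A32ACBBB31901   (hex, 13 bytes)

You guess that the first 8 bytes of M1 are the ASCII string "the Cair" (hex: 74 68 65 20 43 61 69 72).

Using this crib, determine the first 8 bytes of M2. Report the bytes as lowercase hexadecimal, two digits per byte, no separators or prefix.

First, c1 ⊕ c2 = (M1 ⊕ K) ⊕ (M2 ⊕ K) = M1 ⊕ M2, so the key drops out. Then M2 = (M1 ⊕ M2) ⊕ M1 over the first 8 bytes.
byte 0: (47 ⊕ b3) ⊕ 74 = f4 ⊕ 74 = 80
byte 1: (cc ⊕ 02) ⊕ 68 = ce ⊕ 68 = a6
byte 2: (58 ⊕ cf) ⊕ 65 = 97 ⊕ 65 = f2
byte 3: (e0 ⊕ ff) ⊕ 20 = 1f ⊕ 20 = 3f
byte 4: (6c ⊕ d2) ⊕ 43 = be ⊕ 43 = fd
byte 5: (97 ⊕ e0) ⊕ 61 = 77 ⊕ 61 = 16
byte 6: (0f ⊕ 8a) ⊕ 69 = 85 ⊕ 69 = ec
byte 7: (0e ⊕ 32) ⊕ 72 = 3c ⊕ 72 = 4e

80a6f23ffd16ec4e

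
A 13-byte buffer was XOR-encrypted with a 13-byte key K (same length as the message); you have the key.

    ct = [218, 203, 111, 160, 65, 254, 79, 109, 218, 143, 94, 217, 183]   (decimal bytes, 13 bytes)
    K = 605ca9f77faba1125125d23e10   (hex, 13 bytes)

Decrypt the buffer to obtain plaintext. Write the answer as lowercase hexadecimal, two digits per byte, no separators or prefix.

XOR is its own inverse, so applying the key byte-wise gives the result directly.
da xor 60 = ba
cb xor 5c = 97
6f xor a9 = c6
a0 xor f7 = 57
41 xor 7f = 3e
fe xor ab = 55
4f xor a1 = ee
6d xor 12 = 7f
da xor 51 = 8b
8f xor 25 = aa
5e xor d2 = 8c
d9 xor 3e = e7
b7 xor 10 = a7

ba97c6573e55ee7f8baa8ce7a7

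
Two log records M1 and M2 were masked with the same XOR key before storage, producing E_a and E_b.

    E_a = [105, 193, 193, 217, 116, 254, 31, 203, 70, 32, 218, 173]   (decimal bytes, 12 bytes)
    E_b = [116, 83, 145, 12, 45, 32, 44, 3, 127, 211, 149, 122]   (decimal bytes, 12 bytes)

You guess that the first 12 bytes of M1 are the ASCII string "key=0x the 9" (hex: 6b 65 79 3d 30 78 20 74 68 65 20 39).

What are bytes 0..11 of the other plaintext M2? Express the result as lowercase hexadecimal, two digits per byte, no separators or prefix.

76f729e869a613bc51966fee

First, E_a ⊕ E_b = (M1 ⊕ K) ⊕ (M2 ⊕ K) = M1 ⊕ M2, so the key drops out. Then M2 = (M1 ⊕ M2) ⊕ M1 over the first 12 bytes.
byte 0: (69 xor 74) xor 6b = 1d xor 6b = 76
byte 1: (c1 xor 53) xor 65 = 92 xor 65 = f7
byte 2: (c1 xor 91) xor 79 = 50 xor 79 = 29
byte 3: (d9 xor 0c) xor 3d = d5 xor 3d = e8
byte 4: (74 xor 2d) xor 30 = 59 xor 30 = 69
byte 5: (fe xor 20) xor 78 = de xor 78 = a6
byte 6: (1f xor 2c) xor 20 = 33 xor 20 = 13
byte 7: (cb xor 03) xor 74 = c8 xor 74 = bc
byte 8: (46 xor 7f) xor 68 = 39 xor 68 = 51
byte 9: (20 xor d3) xor 65 = f3 xor 65 = 96
byte 10: (da xor 95) xor 20 = 4f xor 20 = 6f
byte 11: (ad xor 7a) xor 39 = d7 xor 39 = ee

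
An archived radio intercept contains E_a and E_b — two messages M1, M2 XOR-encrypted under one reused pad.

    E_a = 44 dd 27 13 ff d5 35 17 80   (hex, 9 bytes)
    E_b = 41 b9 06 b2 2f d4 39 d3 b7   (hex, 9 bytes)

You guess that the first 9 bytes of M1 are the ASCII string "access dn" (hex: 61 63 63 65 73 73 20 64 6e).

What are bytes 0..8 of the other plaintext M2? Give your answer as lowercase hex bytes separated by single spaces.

First, E_a ⊕ E_b = (M1 ⊕ K) ⊕ (M2 ⊕ K) = M1 ⊕ M2, so the key drops out. Then M2 = (M1 ⊕ M2) ⊕ M1 over the first 9 bytes.
byte 0: (44 ⊕ 41) ⊕ 61 = 05 ⊕ 61 = 64
byte 1: (dd ⊕ b9) ⊕ 63 = 64 ⊕ 63 = 07
byte 2: (27 ⊕ 06) ⊕ 63 = 21 ⊕ 63 = 42
byte 3: (13 ⊕ b2) ⊕ 65 = a1 ⊕ 65 = c4
byte 4: (ff ⊕ 2f) ⊕ 73 = d0 ⊕ 73 = a3
byte 5: (d5 ⊕ d4) ⊕ 73 = 01 ⊕ 73 = 72
byte 6: (35 ⊕ 39) ⊕ 20 = 0c ⊕ 20 = 2c
byte 7: (17 ⊕ d3) ⊕ 64 = c4 ⊕ 64 = a0
byte 8: (80 ⊕ b7) ⊕ 6e = 37 ⊕ 6e = 59

64 07 42 c4 a3 72 2c a0 59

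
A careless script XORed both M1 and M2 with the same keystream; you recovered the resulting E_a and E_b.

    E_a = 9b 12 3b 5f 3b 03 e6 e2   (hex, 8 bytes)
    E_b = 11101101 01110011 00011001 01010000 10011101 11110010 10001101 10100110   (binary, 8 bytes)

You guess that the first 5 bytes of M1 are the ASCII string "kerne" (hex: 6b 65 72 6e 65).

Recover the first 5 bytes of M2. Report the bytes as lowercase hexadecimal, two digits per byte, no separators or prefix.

1d045061c3

First, E_a ⊕ E_b = (M1 ⊕ K) ⊕ (M2 ⊕ K) = M1 ⊕ M2, so the key drops out. Then M2 = (M1 ⊕ M2) ⊕ M1 over the first 5 bytes.
byte 0: (9b ^ ed) ^ 6b = 76 ^ 6b = 1d
byte 1: (12 ^ 73) ^ 65 = 61 ^ 65 = 04
byte 2: (3b ^ 19) ^ 72 = 22 ^ 72 = 50
byte 3: (5f ^ 50) ^ 6e = 0f ^ 6e = 61
byte 4: (3b ^ 9d) ^ 65 = a6 ^ 65 = c3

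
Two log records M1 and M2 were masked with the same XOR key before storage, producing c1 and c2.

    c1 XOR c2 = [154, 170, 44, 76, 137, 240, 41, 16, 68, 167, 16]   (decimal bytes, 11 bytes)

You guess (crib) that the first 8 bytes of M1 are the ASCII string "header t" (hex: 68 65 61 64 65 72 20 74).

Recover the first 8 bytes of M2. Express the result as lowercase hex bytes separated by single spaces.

f2 cf 4d 28 ec 82 09 64

Since c1 ⊕ c2 = M1 ⊕ M2, XORing with the guessed M1 bytes yields the corresponding M2 bytes: M2 = (c1 ⊕ c2) ⊕ M1.
byte 0: 154 XOR 104 = 242
byte 1: 170 XOR 101 = 207
byte 2:  44 XOR  97 =  77
byte 3:  76 XOR 100 =  40
byte 4: 137 XOR 101 = 236
byte 5: 240 XOR 114 = 130
byte 6:  41 XOR  32 =   9
byte 7:  16 XOR 116 = 100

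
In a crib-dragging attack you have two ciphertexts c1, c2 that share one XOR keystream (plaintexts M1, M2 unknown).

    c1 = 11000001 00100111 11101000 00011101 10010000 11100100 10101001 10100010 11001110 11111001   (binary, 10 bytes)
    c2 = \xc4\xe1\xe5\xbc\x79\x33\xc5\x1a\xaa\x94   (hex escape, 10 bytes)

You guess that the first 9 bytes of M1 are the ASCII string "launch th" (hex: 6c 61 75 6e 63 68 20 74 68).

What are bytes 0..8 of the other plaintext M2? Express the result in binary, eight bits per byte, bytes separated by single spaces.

01101001 10100111 01111000 11001111 10001010 10111111 01001100 11001100 00001100

First, c1 ⊕ c2 = (M1 ⊕ K) ⊕ (M2 ⊕ K) = M1 ⊕ M2, so the key drops out. Then M2 = (M1 ⊕ M2) ⊕ M1 over the first 9 bytes.
byte 0: (c1 ⊕ c4) ⊕ 6c = 05 ⊕ 6c = 69
byte 1: (27 ⊕ e1) ⊕ 61 = c6 ⊕ 61 = a7
byte 2: (e8 ⊕ e5) ⊕ 75 = 0d ⊕ 75 = 78
byte 3: (1d ⊕ bc) ⊕ 6e = a1 ⊕ 6e = cf
byte 4: (90 ⊕ 79) ⊕ 63 = e9 ⊕ 63 = 8a
byte 5: (e4 ⊕ 33) ⊕ 68 = d7 ⊕ 68 = bf
byte 6: (a9 ⊕ c5) ⊕ 20 = 6c ⊕ 20 = 4c
byte 7: (a2 ⊕ 1a) ⊕ 74 = b8 ⊕ 74 = cc
byte 8: (ce ⊕ aa) ⊕ 68 = 64 ⊕ 68 = 0c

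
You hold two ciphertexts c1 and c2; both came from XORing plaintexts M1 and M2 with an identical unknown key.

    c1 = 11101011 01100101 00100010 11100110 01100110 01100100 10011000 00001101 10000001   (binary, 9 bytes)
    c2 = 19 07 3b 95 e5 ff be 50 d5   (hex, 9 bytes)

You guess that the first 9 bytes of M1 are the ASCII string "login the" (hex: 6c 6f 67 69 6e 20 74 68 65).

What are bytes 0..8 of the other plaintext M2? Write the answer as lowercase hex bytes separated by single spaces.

First, c1 ⊕ c2 = (M1 ⊕ K) ⊕ (M2 ⊕ K) = M1 ⊕ M2, so the key drops out. Then M2 = (M1 ⊕ M2) ⊕ M1 over the first 9 bytes.
byte 0: (eb ⊕ 19) ⊕ 6c = f2 ⊕ 6c = 9e
byte 1: (65 ⊕ 07) ⊕ 6f = 62 ⊕ 6f = 0d
byte 2: (22 ⊕ 3b) ⊕ 67 = 19 ⊕ 67 = 7e
byte 3: (e6 ⊕ 95) ⊕ 69 = 73 ⊕ 69 = 1a
byte 4: (66 ⊕ e5) ⊕ 6e = 83 ⊕ 6e = ed
byte 5: (64 ⊕ ff) ⊕ 20 = 9b ⊕ 20 = bb
byte 6: (98 ⊕ be) ⊕ 74 = 26 ⊕ 74 = 52
byte 7: (0d ⊕ 50) ⊕ 68 = 5d ⊕ 68 = 35
byte 8: (81 ⊕ d5) ⊕ 65 = 54 ⊕ 65 = 31

9e 0d 7e 1a ed bb 52 35 31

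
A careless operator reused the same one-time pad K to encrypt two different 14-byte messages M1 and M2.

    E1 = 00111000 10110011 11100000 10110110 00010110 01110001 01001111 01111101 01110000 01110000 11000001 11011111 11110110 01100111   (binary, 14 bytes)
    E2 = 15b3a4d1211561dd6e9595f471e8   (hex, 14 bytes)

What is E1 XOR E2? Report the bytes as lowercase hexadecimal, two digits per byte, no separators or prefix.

E1 ⊕ E2 = (M1 ⊕ K) ⊕ (M2 ⊕ K) = M1 ⊕ M2 — the shared key cancels under XOR.
38 XOR 15 = 2d
b3 XOR b3 = 00
e0 XOR a4 = 44
b6 XOR d1 = 67
16 XOR 21 = 37
71 XOR 15 = 64
4f XOR 61 = 2e
7d XOR dd = a0
70 XOR 6e = 1e
70 XOR 95 = e5
c1 XOR 95 = 54
df XOR f4 = 2b
f6 XOR 71 = 87
67 XOR e8 = 8f

2d00446737642ea01ee5542b878f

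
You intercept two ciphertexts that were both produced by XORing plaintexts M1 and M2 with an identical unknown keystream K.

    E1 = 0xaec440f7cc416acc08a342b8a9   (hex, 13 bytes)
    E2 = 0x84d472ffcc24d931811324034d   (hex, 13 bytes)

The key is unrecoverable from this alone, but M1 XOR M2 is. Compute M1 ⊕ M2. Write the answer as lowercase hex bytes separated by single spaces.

2a 10 32 08 00 65 b3 fd 89 b0 66 bb e4

E1 ⊕ E2 = (M1 ⊕ K) ⊕ (M2 ⊕ K) = M1 ⊕ M2 — the shared key cancels under XOR.
byte 0: 174 ⊕ 132 =  42
byte 1: 196 ⊕ 212 =  16
byte 2:  64 ⊕ 114 =  50
byte 3: 247 ⊕ 255 =   8
byte 4: 204 ⊕ 204 =   0
byte 5:  65 ⊕  36 = 101
byte 6: 106 ⊕ 217 = 179
byte 7: 204 ⊕  49 = 253
byte 8:   8 ⊕ 129 = 137
byte 9: 163 ⊕  19 = 176
byte 10:  66 ⊕  36 = 102
byte 11: 184 ⊕   3 = 187
byte 12: 169 ⊕  77 = 228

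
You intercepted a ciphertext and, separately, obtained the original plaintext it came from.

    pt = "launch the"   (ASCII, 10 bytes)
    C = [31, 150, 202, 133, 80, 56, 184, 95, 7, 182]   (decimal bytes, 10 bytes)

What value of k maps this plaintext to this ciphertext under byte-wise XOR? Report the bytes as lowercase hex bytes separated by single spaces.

73 f7 bf eb 33 50 98 2b 6f d3

Since C = pt ⊕ k, XORing both sides with pt gives k = pt ⊕ C.
01101100 xor 00011111 = 01110011
01100001 xor 10010110 = 11110111
01110101 xor 11001010 = 10111111
01101110 xor 10000101 = 11101011
01100011 xor 01010000 = 00110011
01101000 xor 00111000 = 01010000
00100000 xor 10111000 = 10011000
01110100 xor 01011111 = 00101011
01101000 xor 00000111 = 01101111
01100101 xor 10110110 = 11010011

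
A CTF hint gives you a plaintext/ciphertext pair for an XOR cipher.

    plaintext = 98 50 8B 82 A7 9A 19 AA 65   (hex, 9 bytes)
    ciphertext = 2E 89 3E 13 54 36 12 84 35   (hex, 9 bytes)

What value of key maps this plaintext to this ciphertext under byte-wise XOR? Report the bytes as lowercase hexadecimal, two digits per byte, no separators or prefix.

Since ciphertext = plaintext ⊕ key, XORing both sides with plaintext gives key = plaintext ⊕ ciphertext.
98 ^ 2e = b6
50 ^ 89 = d9
8b ^ 3e = b5
82 ^ 13 = 91
a7 ^ 54 = f3
9a ^ 36 = ac
19 ^ 12 = 0b
aa ^ 84 = 2e
65 ^ 35 = 50

b6d9b591f3ac0b2e50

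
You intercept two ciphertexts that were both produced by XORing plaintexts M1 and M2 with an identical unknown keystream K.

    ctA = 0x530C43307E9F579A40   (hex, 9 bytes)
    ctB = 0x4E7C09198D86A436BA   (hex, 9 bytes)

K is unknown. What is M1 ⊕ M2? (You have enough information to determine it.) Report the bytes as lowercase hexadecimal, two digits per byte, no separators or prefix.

ctA ⊕ ctB = (M1 ⊕ K) ⊕ (M2 ⊕ K) = M1 ⊕ M2 — the shared key cancels under XOR.
53 ^ 4e = 1d
0c ^ 7c = 70
43 ^ 09 = 4a
30 ^ 19 = 29
7e ^ 8d = f3
9f ^ 86 = 19
57 ^ a4 = f3
9a ^ 36 = ac
40 ^ ba = fa

1d704a29f319f3acfa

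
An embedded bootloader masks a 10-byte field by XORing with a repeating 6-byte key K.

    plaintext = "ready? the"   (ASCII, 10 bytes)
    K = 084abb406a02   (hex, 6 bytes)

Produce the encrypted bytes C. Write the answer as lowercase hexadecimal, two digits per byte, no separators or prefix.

7a2fda24133d283ed325

The 6-byte key repeats, so the effective keystream is 08 4a bb 40 6a 02 08 4a bb 40.
byte 0: 01110010 XOR 00001000 = 01111010
byte 1: 01100101 XOR 01001010 = 00101111
byte 2: 01100001 XOR 10111011 = 11011010
byte 3: 01100100 XOR 01000000 = 00100100
byte 4: 01111001 XOR 01101010 = 00010011
byte 5: 00111111 XOR 00000010 = 00111101
byte 6: 00100000 XOR 00001000 = 00101000
byte 7: 01110100 XOR 01001010 = 00111110
byte 8: 01101000 XOR 10111011 = 11010011
byte 9: 01100101 XOR 01000000 = 00100101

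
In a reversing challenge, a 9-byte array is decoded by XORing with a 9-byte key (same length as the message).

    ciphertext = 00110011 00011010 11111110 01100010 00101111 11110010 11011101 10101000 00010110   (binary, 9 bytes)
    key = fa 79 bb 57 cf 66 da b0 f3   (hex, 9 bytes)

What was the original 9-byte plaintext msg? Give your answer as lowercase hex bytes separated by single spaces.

c9 63 45 35 e0 94 07 18 e5

XOR is its own inverse, so applying the key byte-wise gives the result directly.
33 xor fa = c9
1a xor 79 = 63
fe xor bb = 45
62 xor 57 = 35
2f xor cf = e0
f2 xor 66 = 94
dd xor da = 07
a8 xor b0 = 18
16 xor f3 = e5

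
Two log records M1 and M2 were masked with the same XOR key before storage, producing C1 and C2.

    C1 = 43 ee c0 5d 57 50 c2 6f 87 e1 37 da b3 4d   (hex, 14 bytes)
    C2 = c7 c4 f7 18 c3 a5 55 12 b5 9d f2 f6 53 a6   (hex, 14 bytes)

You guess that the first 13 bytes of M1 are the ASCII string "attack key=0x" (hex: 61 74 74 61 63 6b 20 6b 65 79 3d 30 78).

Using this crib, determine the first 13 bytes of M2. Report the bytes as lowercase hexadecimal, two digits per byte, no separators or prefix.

First, C1 ⊕ C2 = (M1 ⊕ K) ⊕ (M2 ⊕ K) = M1 ⊕ M2, so the key drops out. Then M2 = (M1 ⊕ M2) ⊕ M1 over the first 13 bytes.
byte 0: (43 xor c7) xor 61 = 84 xor 61 = e5
byte 1: (ee xor c4) xor 74 = 2a xor 74 = 5e
byte 2: (c0 xor f7) xor 74 = 37 xor 74 = 43
byte 3: (5d xor 18) xor 61 = 45 xor 61 = 24
byte 4: (57 xor c3) xor 63 = 94 xor 63 = f7
byte 5: (50 xor a5) xor 6b = f5 xor 6b = 9e
byte 6: (c2 xor 55) xor 20 = 97 xor 20 = b7
byte 7: (6f xor 12) xor 6b = 7d xor 6b = 16
byte 8: (87 xor b5) xor 65 = 32 xor 65 = 57
byte 9: (e1 xor 9d) xor 79 = 7c xor 79 = 05
byte 10: (37 xor f2) xor 3d = c5 xor 3d = f8
byte 11: (da xor f6) xor 30 = 2c xor 30 = 1c
byte 12: (b3 xor 53) xor 78 = e0 xor 78 = 98

e55e4324f79eb7165705f81c98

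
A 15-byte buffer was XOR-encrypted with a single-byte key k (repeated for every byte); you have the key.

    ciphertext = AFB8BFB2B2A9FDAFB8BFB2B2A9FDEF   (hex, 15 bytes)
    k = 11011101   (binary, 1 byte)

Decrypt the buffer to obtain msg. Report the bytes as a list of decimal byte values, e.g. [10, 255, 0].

[114, 101, 98, 111, 111, 116, 32, 114, 101, 98, 111, 111, 116, 32, 50]

The 1-byte key repeats, so the effective keystream is dd dd dd dd dd dd dd dd dd dd dd dd dd dd dd.
byte 0: 175 xor 221 = 114
byte 1: 184 xor 221 = 101
byte 2: 191 xor 221 =  98
byte 3: 178 xor 221 = 111
byte 4: 178 xor 221 = 111
byte 5: 169 xor 221 = 116
byte 6: 253 xor 221 =  32
byte 7: 175 xor 221 = 114
byte 8: 184 xor 221 = 101
byte 9: 191 xor 221 =  98
byte 10: 178 xor 221 = 111
byte 11: 178 xor 221 = 111
byte 12: 169 xor 221 = 116
byte 13: 253 xor 221 =  32
byte 14: 239 xor 221 =  50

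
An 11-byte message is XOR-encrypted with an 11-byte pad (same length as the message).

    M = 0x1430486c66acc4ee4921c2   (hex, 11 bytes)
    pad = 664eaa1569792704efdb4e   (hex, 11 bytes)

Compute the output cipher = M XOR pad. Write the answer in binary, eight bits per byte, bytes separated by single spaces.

01110010 01111110 11100010 01111001 00001111 11010101 11100011 11101010 10100110 11111010 10001100

00010100 ^ 01100110 = 01110010
00110000 ^ 01001110 = 01111110
01001000 ^ 10101010 = 11100010
01101100 ^ 00010101 = 01111001
01100110 ^ 01101001 = 00001111
10101100 ^ 01111001 = 11010101
11000100 ^ 00100111 = 11100011
11101110 ^ 00000100 = 11101010
01001001 ^ 11101111 = 10100110
00100001 ^ 11011011 = 11111010
11000010 ^ 01001110 = 10001100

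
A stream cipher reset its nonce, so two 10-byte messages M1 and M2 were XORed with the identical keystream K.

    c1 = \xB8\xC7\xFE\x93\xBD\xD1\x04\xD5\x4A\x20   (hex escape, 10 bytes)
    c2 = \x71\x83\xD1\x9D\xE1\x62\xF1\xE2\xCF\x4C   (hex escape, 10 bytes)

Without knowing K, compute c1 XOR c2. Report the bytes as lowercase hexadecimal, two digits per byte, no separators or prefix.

c1 ⊕ c2 = (M1 ⊕ K) ⊕ (M2 ⊕ K) = M1 ⊕ M2 — the shared key cancels under XOR.
byte 0: 184 XOR 113 = 201
byte 1: 199 XOR 131 =  68
byte 2: 254 XOR 209 =  47
byte 3: 147 XOR 157 =  14
byte 4: 189 XOR 225 =  92
byte 5: 209 XOR  98 = 179
byte 6:   4 XOR 241 = 245
byte 7: 213 XOR 226 =  55
byte 8:  74 XOR 207 = 133
byte 9:  32 XOR  76 = 108

c9442f0e5cb3f537856c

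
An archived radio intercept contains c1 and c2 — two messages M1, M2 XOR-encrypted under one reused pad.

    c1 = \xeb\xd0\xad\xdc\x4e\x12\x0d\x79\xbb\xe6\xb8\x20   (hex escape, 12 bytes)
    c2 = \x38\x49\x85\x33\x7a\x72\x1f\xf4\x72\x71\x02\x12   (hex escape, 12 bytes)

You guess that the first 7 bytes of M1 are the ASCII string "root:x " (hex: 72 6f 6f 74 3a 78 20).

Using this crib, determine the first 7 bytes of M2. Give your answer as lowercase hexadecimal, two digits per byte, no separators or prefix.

a1f6479b0e1832

First, c1 ⊕ c2 = (M1 ⊕ K) ⊕ (M2 ⊕ K) = M1 ⊕ M2, so the key drops out. Then M2 = (M1 ⊕ M2) ⊕ M1 over the first 7 bytes.
byte 0: (eb ⊕ 38) ⊕ 72 = d3 ⊕ 72 = a1
byte 1: (d0 ⊕ 49) ⊕ 6f = 99 ⊕ 6f = f6
byte 2: (ad ⊕ 85) ⊕ 6f = 28 ⊕ 6f = 47
byte 3: (dc ⊕ 33) ⊕ 74 = ef ⊕ 74 = 9b
byte 4: (4e ⊕ 7a) ⊕ 3a = 34 ⊕ 3a = 0e
byte 5: (12 ⊕ 72) ⊕ 78 = 60 ⊕ 78 = 18
byte 6: (0d ⊕ 1f) ⊕ 20 = 12 ⊕ 20 = 32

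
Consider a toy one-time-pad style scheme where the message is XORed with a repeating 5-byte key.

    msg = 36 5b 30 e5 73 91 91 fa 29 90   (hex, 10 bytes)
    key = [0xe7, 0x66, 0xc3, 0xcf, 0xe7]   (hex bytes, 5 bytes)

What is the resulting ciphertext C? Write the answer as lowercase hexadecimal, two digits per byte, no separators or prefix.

d13df32a9476f739e677

The 5-byte key repeats, so the effective keystream is e7 66 c3 cf e7 e7 66 c3 cf e7.
byte 0: 00110110 xor 11100111 = 11010001
byte 1: 01011011 xor 01100110 = 00111101
byte 2: 00110000 xor 11000011 = 11110011
byte 3: 11100101 xor 11001111 = 00101010
byte 4: 01110011 xor 11100111 = 10010100
byte 5: 10010001 xor 11100111 = 01110110
byte 6: 10010001 xor 01100110 = 11110111
byte 7: 11111010 xor 11000011 = 00111001
byte 8: 00101001 xor 11001111 = 11100110
byte 9: 10010000 xor 11100111 = 01110111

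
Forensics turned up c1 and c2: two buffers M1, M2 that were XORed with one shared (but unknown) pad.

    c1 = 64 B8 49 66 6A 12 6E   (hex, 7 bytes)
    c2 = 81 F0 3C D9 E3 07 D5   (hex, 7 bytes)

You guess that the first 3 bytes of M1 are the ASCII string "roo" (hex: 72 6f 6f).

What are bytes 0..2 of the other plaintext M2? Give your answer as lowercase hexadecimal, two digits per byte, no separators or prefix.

First, c1 ⊕ c2 = (M1 ⊕ K) ⊕ (M2 ⊕ K) = M1 ⊕ M2, so the key drops out. Then M2 = (M1 ⊕ M2) ⊕ M1 over the first 3 bytes.
byte 0: (64 xor 81) xor 72 = e5 xor 72 = 97
byte 1: (b8 xor f0) xor 6f = 48 xor 6f = 27
byte 2: (49 xor 3c) xor 6f = 75 xor 6f = 1a

97271a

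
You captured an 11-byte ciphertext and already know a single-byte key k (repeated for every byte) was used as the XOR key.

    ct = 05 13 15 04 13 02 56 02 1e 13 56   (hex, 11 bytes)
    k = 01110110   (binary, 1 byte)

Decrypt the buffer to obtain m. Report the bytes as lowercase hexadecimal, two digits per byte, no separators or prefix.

The 1-byte key repeats, so the effective keystream is 76 76 76 76 76 76 76 76 76 76 76.
byte 0: 05 ^ 76 = 73
byte 1: 13 ^ 76 = 65
byte 2: 15 ^ 76 = 63
byte 3: 04 ^ 76 = 72
byte 4: 13 ^ 76 = 65
byte 5: 02 ^ 76 = 74
byte 6: 56 ^ 76 = 20
byte 7: 02 ^ 76 = 74
byte 8: 1e ^ 76 = 68
byte 9: 13 ^ 76 = 65
byte 10: 56 ^ 76 = 20

7365637265742074686520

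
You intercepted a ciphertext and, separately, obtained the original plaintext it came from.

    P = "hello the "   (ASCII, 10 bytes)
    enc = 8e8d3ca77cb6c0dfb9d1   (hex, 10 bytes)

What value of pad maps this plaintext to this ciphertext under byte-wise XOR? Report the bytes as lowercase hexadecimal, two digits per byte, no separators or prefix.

Since enc = P ⊕ pad, XORing both sides with P gives pad = P ⊕ enc.
byte 0: 104 ^ 142 = 230
byte 1: 101 ^ 141 = 232
byte 2: 108 ^  60 =  80
byte 3: 108 ^ 167 = 203
byte 4: 111 ^ 124 =  19
byte 5:  32 ^ 182 = 150
byte 6: 116 ^ 192 = 180
byte 7: 104 ^ 223 = 183
byte 8: 101 ^ 185 = 220
byte 9:  32 ^ 209 = 241

e6e850cb1396b4b7dcf1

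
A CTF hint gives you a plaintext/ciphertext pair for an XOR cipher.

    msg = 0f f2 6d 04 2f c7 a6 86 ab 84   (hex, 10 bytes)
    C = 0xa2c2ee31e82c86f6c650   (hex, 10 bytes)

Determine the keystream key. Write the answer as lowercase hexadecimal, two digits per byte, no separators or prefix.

ad308335c7eb20706dd4

Since C = msg ⊕ key, XORing both sides with msg gives key = msg ⊕ C.
0f XOR a2 = ad
f2 XOR c2 = 30
6d XOR ee = 83
04 XOR 31 = 35
2f XOR e8 = c7
c7 XOR 2c = eb
a6 XOR 86 = 20
86 XOR f6 = 70
ab XOR c6 = 6d
84 XOR 50 = d4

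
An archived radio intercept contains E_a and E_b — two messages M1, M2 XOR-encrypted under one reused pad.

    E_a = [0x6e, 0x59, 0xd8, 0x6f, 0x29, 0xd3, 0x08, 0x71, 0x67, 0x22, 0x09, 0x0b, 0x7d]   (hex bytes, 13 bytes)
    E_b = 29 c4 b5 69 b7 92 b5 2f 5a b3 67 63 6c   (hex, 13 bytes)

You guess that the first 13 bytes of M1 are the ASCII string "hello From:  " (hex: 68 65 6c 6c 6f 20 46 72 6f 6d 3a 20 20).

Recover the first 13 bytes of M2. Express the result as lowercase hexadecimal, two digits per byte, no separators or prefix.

First, E_a ⊕ E_b = (M1 ⊕ K) ⊕ (M2 ⊕ K) = M1 ⊕ M2, so the key drops out. Then M2 = (M1 ⊕ M2) ⊕ M1 over the first 13 bytes.
byte 0: (6e ⊕ 29) ⊕ 68 = 47 ⊕ 68 = 2f
byte 1: (59 ⊕ c4) ⊕ 65 = 9d ⊕ 65 = f8
byte 2: (d8 ⊕ b5) ⊕ 6c = 6d ⊕ 6c = 01
byte 3: (6f ⊕ 69) ⊕ 6c = 06 ⊕ 6c = 6a
byte 4: (29 ⊕ b7) ⊕ 6f = 9e ⊕ 6f = f1
byte 5: (d3 ⊕ 92) ⊕ 20 = 41 ⊕ 20 = 61
byte 6: (08 ⊕ b5) ⊕ 46 = bd ⊕ 46 = fb
byte 7: (71 ⊕ 2f) ⊕ 72 = 5e ⊕ 72 = 2c
byte 8: (67 ⊕ 5a) ⊕ 6f = 3d ⊕ 6f = 52
byte 9: (22 ⊕ b3) ⊕ 6d = 91 ⊕ 6d = fc
byte 10: (09 ⊕ 67) ⊕ 3a = 6e ⊕ 3a = 54
byte 11: (0b ⊕ 63) ⊕ 20 = 68 ⊕ 20 = 48
byte 12: (7d ⊕ 6c) ⊕ 20 = 11 ⊕ 20 = 31

2ff8016af161fb2c52fc544831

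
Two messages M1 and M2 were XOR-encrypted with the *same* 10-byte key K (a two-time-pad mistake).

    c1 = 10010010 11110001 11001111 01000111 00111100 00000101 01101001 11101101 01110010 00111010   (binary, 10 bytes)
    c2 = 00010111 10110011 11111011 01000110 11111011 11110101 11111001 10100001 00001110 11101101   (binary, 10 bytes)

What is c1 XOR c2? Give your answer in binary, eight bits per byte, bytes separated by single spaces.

c1 ⊕ c2 = (M1 ⊕ K) ⊕ (M2 ⊕ K) = M1 ⊕ M2 — the shared key cancels under XOR.
146 xor  23 = 133
241 xor 179 =  66
207 xor 251 =  52
 71 xor  70 =   1
 60 xor 251 = 199
  5 xor 245 = 240
105 xor 249 = 144
237 xor 161 =  76
114 xor  14 = 124
 58 xor 237 = 215

10000101 01000010 00110100 00000001 11000111 11110000 10010000 01001100 01111100 11010111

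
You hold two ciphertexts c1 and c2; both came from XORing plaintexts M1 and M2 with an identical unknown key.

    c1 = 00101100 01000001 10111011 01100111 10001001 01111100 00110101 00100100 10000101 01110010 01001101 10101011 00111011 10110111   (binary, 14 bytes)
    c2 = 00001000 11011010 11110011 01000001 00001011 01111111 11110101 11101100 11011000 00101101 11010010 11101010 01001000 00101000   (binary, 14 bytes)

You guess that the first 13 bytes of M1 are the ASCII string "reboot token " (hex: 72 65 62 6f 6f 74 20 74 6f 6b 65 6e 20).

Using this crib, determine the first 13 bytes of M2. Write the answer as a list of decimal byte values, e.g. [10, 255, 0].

First, c1 ⊕ c2 = (M1 ⊕ K) ⊕ (M2 ⊕ K) = M1 ⊕ M2, so the key drops out. Then M2 = (M1 ⊕ M2) ⊕ M1 over the first 13 bytes.
byte 0: (2c xor 08) xor 72 = 24 xor 72 = 56
byte 1: (41 xor da) xor 65 = 9b xor 65 = fe
byte 2: (bb xor f3) xor 62 = 48 xor 62 = 2a
byte 3: (67 xor 41) xor 6f = 26 xor 6f = 49
byte 4: (89 xor 0b) xor 6f = 82 xor 6f = ed
byte 5: (7c xor 7f) xor 74 = 03 xor 74 = 77
byte 6: (35 xor f5) xor 20 = c0 xor 20 = e0
byte 7: (24 xor ec) xor 74 = c8 xor 74 = bc
byte 8: (85 xor d8) xor 6f = 5d xor 6f = 32
byte 9: (72 xor 2d) xor 6b = 5f xor 6b = 34
byte 10: (4d xor d2) xor 65 = 9f xor 65 = fa
byte 11: (ab xor ea) xor 6e = 41 xor 6e = 2f
byte 12: (3b xor 48) xor 20 = 73 xor 20 = 53

[86, 254, 42, 73, 237, 119, 224, 188, 50, 52, 250, 47, 83]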